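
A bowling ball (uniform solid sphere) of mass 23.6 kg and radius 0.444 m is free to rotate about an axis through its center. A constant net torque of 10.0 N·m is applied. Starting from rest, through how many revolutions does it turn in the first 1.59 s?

I = (2/5)MR² = (2/5)(23.6)(0.444)² = 1.861 kg·m².
α = τ/I = 10.0/1.861 = 5.374 rad/s².
θ = ½αt² = ½(5.374)(1.59)² = 6.792 rad.
Revolutions = θ/(2π) = 1.081.

≈ 1.08 revolutions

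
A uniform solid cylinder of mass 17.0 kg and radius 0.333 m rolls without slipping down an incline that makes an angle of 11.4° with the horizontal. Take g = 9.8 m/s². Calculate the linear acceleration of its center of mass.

a ≈ 1.29 m/s²

Translation along the incline: Mg sinθ − f = Ma.
Rotation about the center: fR = Iα with I = ½MR². No-slip gives a = αR, so f = (I/R²)a = (1/2)M a.
Substituting: Mg sinθ = (1 + 0.5000)Ma, so a = g sinθ/(1 + 0.5000) = (9.8) sin 11.4° / 1.500 = 1.291 m/s².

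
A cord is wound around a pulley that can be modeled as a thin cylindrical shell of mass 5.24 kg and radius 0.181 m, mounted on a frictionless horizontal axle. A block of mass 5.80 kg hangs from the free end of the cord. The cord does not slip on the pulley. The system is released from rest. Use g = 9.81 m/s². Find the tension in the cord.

I = MR² = (5.24)(0.181)² = 0.1717 kg·m².
Block: mg − T = ma. Pulley: TR = Iα. No-slip: a = αR, so T = (I/R²)a = 5.240·a.
Then mg = (m + 5.240)a, so a = (5.80)(9.81)/(5.80 + 5.240) = 5.154 m/s².
T = 5.240·a = 27.01 N.

T ≈ 27.0 N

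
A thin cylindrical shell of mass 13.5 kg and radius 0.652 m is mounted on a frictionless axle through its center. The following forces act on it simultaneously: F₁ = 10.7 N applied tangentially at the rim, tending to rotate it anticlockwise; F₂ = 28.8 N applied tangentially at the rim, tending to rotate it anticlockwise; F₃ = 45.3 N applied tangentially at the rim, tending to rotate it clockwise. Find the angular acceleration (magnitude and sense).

I = MR² = (13.5)(0.652)² = 5.739 kg·m².
Taking anticlockwise as positive: τ₁ = +(10.7)(0.652) = +6.976 N·m; τ₂ = +(28.8)(0.652) = +18.78 N·m; τ₃ = −(45.3)(0.652) = −29.54 N·m.
Net torque τ = -3.782 N·m.
α = τ/I = -3.782/5.739 = -0.6589 rad/s².

α ≈ 0.659 rad/s², clockwise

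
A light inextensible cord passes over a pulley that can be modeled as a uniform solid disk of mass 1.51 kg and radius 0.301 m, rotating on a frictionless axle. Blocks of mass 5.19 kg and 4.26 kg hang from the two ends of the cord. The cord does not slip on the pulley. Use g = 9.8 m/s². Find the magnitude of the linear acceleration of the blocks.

a ≈ 0.893 m/s²

I = ½MR² = (1/2)(1.51)(0.301)² = 0.06840 kg·m².
Heavier block: m₁g − T₁ = m₁a. Lighter block: T₂ − m₂g = m₂a.
Pulley: (T₁ − T₂)R = Iα = I(a/R), so T₁ − T₂ = (I/R²)a = (1/2)M_p a = 0.7550·a.
Adding the three: (m₁ − m₂)g = (m₁ + m₂ + 0.7550)a, so a = (5.19 − 4.26)(9.8)/(5.19 + 4.26 + 0.7550) = 0.8931 m/s².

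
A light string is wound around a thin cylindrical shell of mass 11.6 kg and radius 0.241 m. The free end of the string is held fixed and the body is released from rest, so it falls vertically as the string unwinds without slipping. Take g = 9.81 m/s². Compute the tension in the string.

T ≈ 56.9 N

Translation: Mg − T = Ma. Rotation about the center: TR = Iα with I = MR².
With a = αR: T = (I/R²)a = M a, so Mg = (1 + 1.000)Ma.
a = g/(1 + 1.000) = 9.81/2.000 = 4.905 m/s².
T = 1.000·M·a = (1.000)(11.6)(4.905) = 56.90 N.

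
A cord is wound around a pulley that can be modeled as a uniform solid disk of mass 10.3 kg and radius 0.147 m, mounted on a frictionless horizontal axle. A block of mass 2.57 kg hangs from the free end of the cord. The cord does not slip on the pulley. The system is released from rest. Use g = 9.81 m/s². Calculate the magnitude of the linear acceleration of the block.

a ≈ 3.27 m/s²

I = ½MR² = (1/2)(10.3)(0.147)² = 0.1113 kg·m².
Block: mg − T = ma. Pulley: TR = Iα. No-slip: a = αR, so T = (I/R²)a = 5.150·a.
Then mg = (m + 5.150)a, so a = (2.57)(9.81)/(2.57 + 5.150) = 3.266 m/s².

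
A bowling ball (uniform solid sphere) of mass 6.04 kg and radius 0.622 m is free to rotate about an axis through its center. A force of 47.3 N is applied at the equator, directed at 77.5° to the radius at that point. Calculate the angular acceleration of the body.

α ≈ 30.7 rad/s²

I = (2/5)MR² = (2/5)(6.04)(0.622)² = 0.9347 kg·m².
Only the tangential component produces torque: τ = F R sinθ = (47.3)(0.622) sin 77.5° = 28.72 N·m.
Newton's second law for rotation, τ = Iα, gives α = τ/I = 28.72/0.9347 = 30.73 rad/s².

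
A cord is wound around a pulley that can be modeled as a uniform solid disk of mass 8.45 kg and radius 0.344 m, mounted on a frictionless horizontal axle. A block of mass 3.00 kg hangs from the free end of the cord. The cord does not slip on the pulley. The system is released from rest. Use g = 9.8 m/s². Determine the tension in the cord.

T ≈ 17.2 N

I = ½MR² = (1/2)(8.45)(0.344)² = 0.5000 kg·m².
Block: mg − T = ma. Pulley: TR = Iα. No-slip: a = αR, so T = (I/R²)a = 4.225·a.
Then mg = (m + 4.225)a, so a = (3.00)(9.8)/(3.00 + 4.225) = 4.069 m/s².
T = 4.225·a = 17.19 N.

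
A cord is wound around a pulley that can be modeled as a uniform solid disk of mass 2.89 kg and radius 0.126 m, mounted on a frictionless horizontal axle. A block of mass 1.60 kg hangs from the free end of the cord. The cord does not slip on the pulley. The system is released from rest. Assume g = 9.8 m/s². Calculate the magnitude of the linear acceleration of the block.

a ≈ 5.15 m/s²

I = ½MR² = (1/2)(2.89)(0.126)² = 0.02294 kg·m².
Block: mg − T = ma. Pulley: TR = Iα. No-slip: a = αR, so T = (I/R²)a = 1.445·a.
Then mg = (m + 1.445)a, so a = (1.60)(9.8)/(1.60 + 1.445) = 5.149 m/s².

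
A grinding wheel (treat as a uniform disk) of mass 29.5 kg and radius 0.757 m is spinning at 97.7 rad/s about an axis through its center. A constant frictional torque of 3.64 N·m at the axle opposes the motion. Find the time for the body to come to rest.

I = ½MR² = (1/2)(29.5)(0.757)² = 8.452 kg·m².
The net torque has magnitude 3.64 N·m, opposing ω.
|α| = τ/I = 3.640/8.452 = 0.4306 rad/s² (deceleration).
0 = ω₀ − |α|t ⇒ t = ω₀/|α| = 97.7/0.4306 = 226.9 s.

t ≈ 227 s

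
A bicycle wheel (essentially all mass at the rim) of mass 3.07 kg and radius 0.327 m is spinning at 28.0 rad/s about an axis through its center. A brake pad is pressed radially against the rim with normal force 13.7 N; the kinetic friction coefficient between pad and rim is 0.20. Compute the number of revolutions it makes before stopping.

≈ 22.9 revolutions

I = MR² = (3.07)(0.327)² = 0.3283 kg·m².
Friction force f = μN = (0.20)(13.7) = 2.740 N at the rim; torque magnitude τ = fR = 0.8960 N·m, opposing ω.
|α| = τ/I = 0.8960/0.3283 = 2.729 rad/s² (deceleration).
ω² = ω₀² − 2|α|θ with ω = 0 ⇒ θ = ω₀²/(2|α|) = 143.6 rad = 22.86 rev.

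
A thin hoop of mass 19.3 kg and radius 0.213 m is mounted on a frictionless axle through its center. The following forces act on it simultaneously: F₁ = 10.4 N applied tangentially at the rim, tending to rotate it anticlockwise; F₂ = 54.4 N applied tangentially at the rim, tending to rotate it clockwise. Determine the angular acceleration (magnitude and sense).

α ≈ 10.7 rad/s², clockwise

I = MR² = (19.3)(0.213)² = 0.8756 kg·m².
Taking anticlockwise as positive: τ₁ = +(10.4)(0.213) = +2.215 N·m; τ₂ = −(54.4)(0.213) = −11.59 N·m.
Net torque τ = -9.372 N·m.
α = τ/I = -9.372/0.8756 = -10.70 rad/s².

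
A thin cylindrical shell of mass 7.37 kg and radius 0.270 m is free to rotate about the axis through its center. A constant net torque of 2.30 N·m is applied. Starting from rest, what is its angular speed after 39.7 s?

ω ≈ 170 rad/s

I = MR² = (7.37)(0.270)² = 0.5373 kg·m².
α = τ/I = 2.30/0.5373 = 4.281 rad/s².
ω = ω₀ + αt = 0 + (4.281)(39.7) = 170.0 rad/s.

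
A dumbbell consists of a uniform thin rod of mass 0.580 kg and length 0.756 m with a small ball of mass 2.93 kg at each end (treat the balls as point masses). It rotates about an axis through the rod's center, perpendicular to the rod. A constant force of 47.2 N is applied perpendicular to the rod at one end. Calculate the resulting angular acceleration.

I_rod = (1/12)ML² = (1/12)(0.580)(0.756)² = 0.02762 kg·m².
I_balls = 2·m·(L/2)² = 2(2.93)(0.3780)² = 0.8373 kg·m².
Total I = 0.8649 kg·m².
τ = F·(L/2) = (47.2)(0.378) = 17.84 N·m.
α = τ/I = 17.84/0.8649 = 20.63 rad/s².

α ≈ 20.6 rad/s²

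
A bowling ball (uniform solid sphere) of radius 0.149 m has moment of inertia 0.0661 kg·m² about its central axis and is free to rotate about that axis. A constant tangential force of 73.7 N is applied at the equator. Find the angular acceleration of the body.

α ≈ 166 rad/s²

τ = F R = (73.7)(0.149) = 10.98 N·m.
From τ = Iα: α = 10.98/0.06610 = 166.1 rad/s².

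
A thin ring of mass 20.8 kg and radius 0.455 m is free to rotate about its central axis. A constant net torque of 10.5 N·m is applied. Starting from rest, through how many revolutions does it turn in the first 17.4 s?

≈ 58.7 revolutions

I = MR² = (20.8)(0.455)² = 4.306 kg·m².
α = τ/I = 10.5/4.306 = 2.438 rad/s².
θ = ½αt² = ½(2.438)(17.4)² = 369.1 rad.
Revolutions = θ/(2π) = 58.75.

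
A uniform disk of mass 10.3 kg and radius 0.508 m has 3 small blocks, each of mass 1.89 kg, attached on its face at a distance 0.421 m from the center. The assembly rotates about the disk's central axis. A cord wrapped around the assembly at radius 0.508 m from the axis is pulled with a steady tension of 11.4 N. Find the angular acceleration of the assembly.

I_disk = ½MR² = ½(10.3)(0.508)² = 1.329 kg·m².
I_blocks = 3·m·r² = 3(1.89)(0.421)² = 1.005 kg·m².
Total I = 2.334 kg·m².
τ = F r = (11.4)(0.508) = 5.791 N·m.
α = τ/I = 5.791/2.334 = 2.481 rad/s².

α ≈ 2.48 rad/s²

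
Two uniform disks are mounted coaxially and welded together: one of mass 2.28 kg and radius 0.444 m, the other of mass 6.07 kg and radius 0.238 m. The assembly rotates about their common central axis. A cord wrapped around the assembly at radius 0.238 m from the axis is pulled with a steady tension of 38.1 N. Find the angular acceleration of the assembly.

α ≈ 22.9 rad/s²

I = ½M₁R₁² + ½M₂R₂² = ½(2.28)(0.444)² + ½(6.07)(0.238)² = 0.3966 kg·m².
τ = F r = (38.1)(0.238) = 9.068 N·m.
α = τ/I = 9.068/0.3966 = 22.86 rad/s².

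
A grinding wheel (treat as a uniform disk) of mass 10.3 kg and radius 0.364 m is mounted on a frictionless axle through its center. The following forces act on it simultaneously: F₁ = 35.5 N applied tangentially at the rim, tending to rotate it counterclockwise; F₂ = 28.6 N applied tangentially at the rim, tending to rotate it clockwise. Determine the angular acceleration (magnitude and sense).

α ≈ 3.68 rad/s², counterclockwise

I = ½MR² = (1/2)(10.3)(0.364)² = 0.6824 kg·m².
Taking counterclockwise as positive: τ₁ = +(35.5)(0.364) = +12.92 N·m; τ₂ = −(28.6)(0.364) = −10.41 N·m.
Net torque τ = 2.512 N·m.
α = τ/I = 2.512/0.6824 = 3.681 rad/s².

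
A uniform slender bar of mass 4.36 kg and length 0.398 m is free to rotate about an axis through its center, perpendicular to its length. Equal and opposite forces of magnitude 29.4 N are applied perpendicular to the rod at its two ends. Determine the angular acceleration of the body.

α ≈ 203 rad/s²

I = (1/12)ML² = (1/12)(4.36)(0.398)² = 0.05755 kg·m².
The couple gives τ = F·(L/2) + F·(L/2) = F L = (29.4)(0.398) = 11.70 N·m.
From τ = Iα: α = 11.70/0.05755 = 203.3 rad/s².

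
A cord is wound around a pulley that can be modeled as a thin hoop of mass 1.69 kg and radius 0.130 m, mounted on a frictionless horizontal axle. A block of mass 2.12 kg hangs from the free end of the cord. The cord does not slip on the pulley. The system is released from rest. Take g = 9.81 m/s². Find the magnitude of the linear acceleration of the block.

a ≈ 5.46 m/s²

I = MR² = (1.69)(0.130)² = 0.02856 kg·m².
Block: mg − T = ma. Pulley: TR = Iα. No-slip: a = αR, so T = (I/R²)a = 1.690·a.
Then mg = (m + 1.690)a, so a = (2.12)(9.81)/(2.12 + 1.690) = 5.459 m/s².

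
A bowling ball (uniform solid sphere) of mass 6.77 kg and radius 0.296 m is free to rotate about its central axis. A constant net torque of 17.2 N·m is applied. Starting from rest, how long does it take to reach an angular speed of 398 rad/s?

I = (2/5)MR² = (2/5)(6.77)(0.296)² = 0.2373 kg·m².
α = τ/I = 17.2/0.2373 = 72.49 rad/s².
ω = αt ⇒ t = ω/α = 398/72.49 = 5.490 s.

t ≈ 5.49 s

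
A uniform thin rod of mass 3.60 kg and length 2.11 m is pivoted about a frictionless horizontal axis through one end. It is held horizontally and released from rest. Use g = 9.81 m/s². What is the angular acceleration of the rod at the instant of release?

α ≈ 6.97 rad/s²

About the pivot, I = (1/3)ML² = (1/3)(3.60)(2.11)² = 5.343 kg·m².
The weight acts at the center, a distance L/2 = 1.055 m from the pivot; τ = Mg(L/2) = 37.26 N·m.
α = τ/I = 37.26/5.343 = 6.974 rad/s².
(Equivalently α = (3g/(2L)) = 6.974 rad/s².)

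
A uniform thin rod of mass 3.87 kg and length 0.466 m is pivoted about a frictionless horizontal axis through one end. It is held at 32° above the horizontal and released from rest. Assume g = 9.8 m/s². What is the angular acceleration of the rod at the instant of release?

α ≈ 26.8 rad/s²

About the pivot, I = (1/3)ML² = (1/3)(3.87)(0.466)² = 0.2801 kg·m².
The weight acts at the center, a distance L/2 = 0.2330 m from the pivot; τ = Mg(L/2) cos 32° = 7.494 N·m.
α = τ/I = 7.494/0.2801 = 26.75 rad/s².
(Equivalently α = (3g/(2L)) cos 32° = 26.75 rad/s².)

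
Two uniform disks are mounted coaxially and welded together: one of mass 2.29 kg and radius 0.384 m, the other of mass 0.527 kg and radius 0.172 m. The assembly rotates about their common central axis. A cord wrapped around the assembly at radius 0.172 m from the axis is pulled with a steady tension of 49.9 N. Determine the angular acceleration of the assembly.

I = ½M₁R₁² + ½M₂R₂² = ½(2.29)(0.384)² + ½(0.527)(0.172)² = 0.1766 kg·m².
τ = F r = (49.9)(0.172) = 8.583 N·m.
α = τ/I = 8.583/0.1766 = 48.59 rad/s².

α ≈ 48.6 rad/s²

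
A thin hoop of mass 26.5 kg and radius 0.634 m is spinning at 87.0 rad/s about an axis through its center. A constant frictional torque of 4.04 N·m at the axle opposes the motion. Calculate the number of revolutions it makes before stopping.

≈ 1590 revolutions

I = MR² = (26.5)(0.634)² = 10.65 kg·m².
The net torque has magnitude 4.04 N·m, opposing ω.
|α| = τ/I = 4.040/10.65 = 0.3793 rad/s² (deceleration).
ω² = ω₀² − 2|α|θ with ω = 0 ⇒ θ = ω₀²/(2|α|) = 9978 rad = 1588 rev.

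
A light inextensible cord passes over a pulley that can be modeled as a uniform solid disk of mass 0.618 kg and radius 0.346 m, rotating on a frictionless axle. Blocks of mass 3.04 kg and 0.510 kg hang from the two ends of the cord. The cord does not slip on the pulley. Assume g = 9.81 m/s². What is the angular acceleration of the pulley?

α ≈ 18.6 rad/s²

I = ½MR² = (1/2)(0.618)(0.346)² = 0.03699 kg·m².
Heavier block: m₁g − T₁ = m₁a. Lighter block: T₂ − m₂g = m₂a.
Pulley: (T₁ − T₂)R = Iα = I(a/R), so T₁ − T₂ = (I/R²)a = (1/2)M_p a = 0.3090·a.
Adding the three: (m₁ − m₂)g = (m₁ + m₂ + 0.3090)a, so a = (3.04 − 0.510)(9.81)/(3.04 + 0.510 + 0.3090) = 6.432 m/s².
α = a/R = 6.432/0.346 = 18.59 rad/s².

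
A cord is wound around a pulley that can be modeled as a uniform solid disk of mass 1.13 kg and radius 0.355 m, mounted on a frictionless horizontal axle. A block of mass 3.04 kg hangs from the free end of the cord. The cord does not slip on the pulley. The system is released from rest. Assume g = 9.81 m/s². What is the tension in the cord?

I = ½MR² = (1/2)(1.13)(0.355)² = 0.07120 kg·m².
Block: mg − T = ma. Pulley: TR = Iα. No-slip: a = αR, so T = (I/R²)a = 0.5650·a.
Then mg = (m + 0.5650)a, so a = (3.04)(9.81)/(3.04 + 0.5650) = 8.273 m/s².
T = 0.5650·a = 4.674 N.

T ≈ 4.67 N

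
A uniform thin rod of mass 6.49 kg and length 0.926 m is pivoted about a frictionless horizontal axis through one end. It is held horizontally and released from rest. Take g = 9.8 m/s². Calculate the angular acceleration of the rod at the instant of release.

About the pivot, I = (1/3)ML² = (1/3)(6.49)(0.926)² = 1.855 kg·m².
The weight acts at the center, a distance L/2 = 0.4630 m from the pivot; τ = Mg(L/2) = 29.45 N·m.
α = τ/I = 29.45/1.855 = 15.87 rad/s².

α ≈ 15.9 rad/s²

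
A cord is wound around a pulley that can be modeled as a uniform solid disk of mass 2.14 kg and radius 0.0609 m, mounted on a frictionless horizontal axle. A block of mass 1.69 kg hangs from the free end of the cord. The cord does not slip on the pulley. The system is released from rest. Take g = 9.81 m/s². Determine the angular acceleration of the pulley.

I = ½MR² = (1/2)(2.14)(0.0609)² = 0.003968 kg·m².
Block: mg − T = ma. Pulley: TR = Iα. No-slip: a = αR, so T = (I/R²)a = 1.070·a.
Then mg = (m + 1.070)a, so a = (1.69)(9.81)/(1.69 + 1.070) = 6.007 m/s².
α = a/R = 6.007/0.0609 = 98.63 rad/s².

α ≈ 98.6 rad/s²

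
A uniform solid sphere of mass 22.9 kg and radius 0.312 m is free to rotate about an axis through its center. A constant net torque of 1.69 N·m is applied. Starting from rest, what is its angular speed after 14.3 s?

I = (2/5)MR² = (2/5)(22.9)(0.312)² = 0.8917 kg·m².
α = τ/I = 1.69/0.8917 = 1.895 rad/s².
ω = ω₀ + αt = 0 + (1.895)(14.3) = 27.10 rad/s.

ω ≈ 27.1 rad/s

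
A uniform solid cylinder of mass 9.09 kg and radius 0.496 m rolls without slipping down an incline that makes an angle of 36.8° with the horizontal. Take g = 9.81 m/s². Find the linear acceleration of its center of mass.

a ≈ 3.92 m/s²

Translation along the incline: Mg sinθ − f = Ma.
Rotation about the center: fR = Iα with I = ½MR². No-slip gives a = αR, so f = (I/R²)a = (1/2)M a.
Substituting: Mg sinθ = (1 + 0.5000)Ma, so a = g sinθ/(1 + 0.5000) = (9.81) sin 36.8° / 1.500 = 3.918 m/s².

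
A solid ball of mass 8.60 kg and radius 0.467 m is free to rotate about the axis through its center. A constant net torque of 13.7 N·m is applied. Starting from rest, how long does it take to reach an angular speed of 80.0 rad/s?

I = (2/5)MR² = (2/5)(8.60)(0.467)² = 0.7502 kg·m².
α = τ/I = 13.7/0.7502 = 18.26 rad/s².
ω = αt ⇒ t = ω/α = 80.0/18.26 = 4.381 s.

t ≈ 4.38 s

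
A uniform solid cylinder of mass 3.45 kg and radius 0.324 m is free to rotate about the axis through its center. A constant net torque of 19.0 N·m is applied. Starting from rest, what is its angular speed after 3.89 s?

I = ½MR² = (1/2)(3.45)(0.324)² = 0.1811 kg·m².
α = τ/I = 19.0/0.1811 = 104.9 rad/s².
ω = ω₀ + αt = 0 + (104.9)(3.89) = 408.2 rad/s.

ω ≈ 408 rad/s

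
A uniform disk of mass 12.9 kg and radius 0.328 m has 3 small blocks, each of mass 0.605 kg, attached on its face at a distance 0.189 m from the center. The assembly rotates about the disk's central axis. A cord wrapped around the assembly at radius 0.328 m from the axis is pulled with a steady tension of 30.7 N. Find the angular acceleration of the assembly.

α ≈ 13.3 rad/s²

I_disk = ½MR² = ½(12.9)(0.328)² = 0.6939 kg·m².
I_blocks = 3·m·r² = 3(0.605)(0.189)² = 0.06483 kg·m².
Total I = 0.7588 kg·m².
τ = F r = (30.7)(0.328) = 10.07 N·m.
α = τ/I = 10.07/0.7588 = 13.27 rad/s².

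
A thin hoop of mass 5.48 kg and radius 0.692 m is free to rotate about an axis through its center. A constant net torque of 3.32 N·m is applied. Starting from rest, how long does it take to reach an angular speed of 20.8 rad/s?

I = MR² = (5.48)(0.692)² = 2.624 kg·m².
α = τ/I = 3.32/2.624 = 1.265 rad/s².
ω = αt ⇒ t = ω/α = 20.8/1.265 = 16.44 s.

t ≈ 16.4 s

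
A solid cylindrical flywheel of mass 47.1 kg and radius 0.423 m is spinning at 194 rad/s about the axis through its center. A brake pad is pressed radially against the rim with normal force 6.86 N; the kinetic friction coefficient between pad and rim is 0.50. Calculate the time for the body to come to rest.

t ≈ 563 s

I = ½MR² = (1/2)(47.1)(0.423)² = 4.214 kg·m².
Friction force f = μN = (0.50)(6.86) = 3.430 N at the rim; torque magnitude τ = fR = 1.451 N·m, opposing ω.
|α| = τ/I = 1.451/4.214 = 0.3443 rad/s² (deceleration).
0 = ω₀ − |α|t ⇒ t = ω₀/|α| = 194/0.3443 = 563.4 s.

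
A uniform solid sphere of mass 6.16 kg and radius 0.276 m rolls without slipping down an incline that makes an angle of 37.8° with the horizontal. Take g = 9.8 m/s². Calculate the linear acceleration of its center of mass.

a ≈ 4.29 m/s²

Translation along the incline: Mg sinθ − f = Ma.
Rotation about the center: fR = Iα with I = (2/5)MR². No-slip gives a = αR, so f = (I/R²)a = (2/5)M a.
Substituting: Mg sinθ = (1 + 0.4000)Ma, so a = g sinθ/(1 + 0.4000) = (9.8) sin 37.8° / 1.400 = 4.290 m/s².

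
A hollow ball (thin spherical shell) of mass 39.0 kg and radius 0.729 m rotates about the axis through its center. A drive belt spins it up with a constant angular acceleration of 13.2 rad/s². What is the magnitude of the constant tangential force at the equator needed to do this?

I = (2/3)MR² = (2/3)(39.0)(0.729)² = 13.82 kg·m².
The required torque is τ = Iα = (13.82)(13.20) = 182.4 N·m.
A tangential force at the equator gives τ = FR, so F = τ/R = 182.4/0.729 = 250.2 N.

F ≈ 250 N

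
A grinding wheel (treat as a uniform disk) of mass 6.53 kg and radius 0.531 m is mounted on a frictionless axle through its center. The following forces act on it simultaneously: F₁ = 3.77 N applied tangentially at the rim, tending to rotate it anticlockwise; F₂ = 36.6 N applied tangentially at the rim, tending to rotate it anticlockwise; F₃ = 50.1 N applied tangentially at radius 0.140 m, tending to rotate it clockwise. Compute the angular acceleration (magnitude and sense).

I = ½MR² = (1/2)(6.53)(0.531)² = 0.9206 kg·m².
Taking anticlockwise as positive: τ₁ = +(3.77)(0.531) = +2.002 N·m; τ₂ = +(36.6)(0.531) = +19.43 N·m; τ₃ = −(50.1)(0.140) = −7.014 N·m.
Net torque τ = 14.42 N·m.
α = τ/I = 14.42/0.9206 = 15.67 rad/s².

α ≈ 15.7 rad/s², anticlockwise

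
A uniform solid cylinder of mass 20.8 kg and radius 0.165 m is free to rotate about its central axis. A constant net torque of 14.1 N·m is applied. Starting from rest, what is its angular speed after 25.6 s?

ω ≈ 1270 rad/s

I = ½MR² = (1/2)(20.8)(0.165)² = 0.2831 kg·m².
α = τ/I = 14.1/0.2831 = 49.80 rad/s².
ω = ω₀ + αt = 0 + (49.80)(25.6) = 1275 rad/s.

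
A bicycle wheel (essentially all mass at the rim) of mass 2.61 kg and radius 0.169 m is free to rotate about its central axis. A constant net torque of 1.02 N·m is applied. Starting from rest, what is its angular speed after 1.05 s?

I = MR² = (2.61)(0.169)² = 0.07454 kg·m².
α = τ/I = 1.02/0.07454 = 13.68 rad/s².
ω = ω₀ + αt = 0 + (13.68)(1.05) = 14.37 rad/s.

ω ≈ 14.4 rad/s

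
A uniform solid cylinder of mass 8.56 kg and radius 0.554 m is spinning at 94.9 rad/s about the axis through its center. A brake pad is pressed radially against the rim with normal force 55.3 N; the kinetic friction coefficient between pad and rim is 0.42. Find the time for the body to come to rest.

I = ½MR² = (1/2)(8.56)(0.554)² = 1.314 kg·m².
Friction force f = μN = (0.42)(55.3) = 23.23 N at the rim; torque magnitude τ = fR = 12.87 N·m, opposing ω.
|α| = τ/I = 12.87/1.314 = 9.795 rad/s² (deceleration).
0 = ω₀ − |α|t ⇒ t = ω₀/|α| = 94.9/9.795 = 9.688 s.

t ≈ 9.69 s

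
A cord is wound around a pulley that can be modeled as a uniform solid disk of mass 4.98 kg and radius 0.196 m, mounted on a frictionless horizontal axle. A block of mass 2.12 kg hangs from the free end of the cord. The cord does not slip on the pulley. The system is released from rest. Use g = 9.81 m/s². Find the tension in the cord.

I = ½MR² = (1/2)(4.98)(0.196)² = 0.09566 kg·m².
Block: mg − T = ma. Pulley: TR = Iα. No-slip: a = αR, so T = (I/R²)a = 2.490·a.
Then mg = (m + 2.490)a, so a = (2.12)(9.81)/(2.12 + 2.490) = 4.511 m/s².
T = 2.490·a = 11.23 N.

T ≈ 11.2 N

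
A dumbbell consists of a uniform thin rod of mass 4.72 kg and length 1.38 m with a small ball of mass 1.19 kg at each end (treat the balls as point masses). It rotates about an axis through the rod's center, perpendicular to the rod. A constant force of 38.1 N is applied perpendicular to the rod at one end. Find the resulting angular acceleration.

α ≈ 14.0 rad/s²

I_rod = (1/12)ML² = (1/12)(4.72)(1.38)² = 0.7491 kg·m².
I_balls = 2·m·(L/2)² = 2(1.19)(0.6900)² = 1.133 kg·m².
Total I = 1.882 kg·m².
τ = F·(L/2) = (38.1)(0.690) = 26.29 N·m.
α = τ/I = 26.29/1.882 = 13.97 rad/s².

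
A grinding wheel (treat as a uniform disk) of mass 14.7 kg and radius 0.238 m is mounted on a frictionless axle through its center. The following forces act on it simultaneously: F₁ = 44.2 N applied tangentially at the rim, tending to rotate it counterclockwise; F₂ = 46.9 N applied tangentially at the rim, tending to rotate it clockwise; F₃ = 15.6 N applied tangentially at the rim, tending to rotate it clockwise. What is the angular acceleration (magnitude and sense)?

I = ½MR² = (1/2)(14.7)(0.238)² = 0.4163 kg·m².
Taking counterclockwise as positive: τ₁ = +(44.2)(0.238) = +10.52 N·m; τ₂ = −(46.9)(0.238) = −11.16 N·m; τ₃ = −(15.6)(0.238) = −3.713 N·m.
Net torque τ = -4.355 N·m.
α = τ/I = -4.355/0.4163 = -10.46 rad/s².

α ≈ 10.5 rad/s², clockwise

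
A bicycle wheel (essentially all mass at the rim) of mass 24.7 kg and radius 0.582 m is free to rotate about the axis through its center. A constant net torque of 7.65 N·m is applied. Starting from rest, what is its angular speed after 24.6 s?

ω ≈ 22.5 rad/s

I = MR² = (24.7)(0.582)² = 8.366 kg·m².
α = τ/I = 7.65/8.366 = 0.9144 rad/s².
ω = ω₀ + αt = 0 + (0.9144)(24.6) = 22.49 rad/s.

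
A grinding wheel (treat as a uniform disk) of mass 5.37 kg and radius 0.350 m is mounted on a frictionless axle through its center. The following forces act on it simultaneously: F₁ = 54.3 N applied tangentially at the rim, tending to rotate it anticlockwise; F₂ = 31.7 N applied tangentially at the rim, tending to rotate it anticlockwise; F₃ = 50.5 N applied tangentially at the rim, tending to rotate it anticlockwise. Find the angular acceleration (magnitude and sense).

α ≈ 145 rad/s², anticlockwise

I = ½MR² = (1/2)(5.37)(0.350)² = 0.3289 kg·m².
Taking anticlockwise as positive: τ₁ = +(54.3)(0.350) = +19.00 N·m; τ₂ = +(31.7)(0.350) = +11.09 N·m; τ₃ = +(50.5)(0.350) = +17.67 N·m.
Net torque τ = 47.77 N·m.
α = τ/I = 47.77/0.3289 = 145.3 rad/s².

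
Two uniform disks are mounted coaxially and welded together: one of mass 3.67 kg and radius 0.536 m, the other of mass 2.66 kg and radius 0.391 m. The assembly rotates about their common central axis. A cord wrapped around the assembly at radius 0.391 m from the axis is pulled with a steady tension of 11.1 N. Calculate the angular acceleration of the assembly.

α ≈ 5.94 rad/s²

I = ½M₁R₁² + ½M₂R₂² = ½(3.67)(0.536)² + ½(2.66)(0.391)² = 0.7305 kg·m².
τ = F r = (11.1)(0.391) = 4.340 N·m.
α = τ/I = 4.340/0.7305 = 5.941 rad/s².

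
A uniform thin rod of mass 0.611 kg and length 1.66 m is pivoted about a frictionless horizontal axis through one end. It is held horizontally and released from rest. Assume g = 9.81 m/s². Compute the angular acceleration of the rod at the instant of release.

About the pivot, I = (1/3)ML² = (1/3)(0.611)(1.66)² = 0.5612 kg·m².
The weight acts at the center, a distance L/2 = 0.8300 m from the pivot; τ = Mg(L/2) = 4.975 N·m.
α = τ/I = 4.975/0.5612 = 8.864 rad/s².

α ≈ 8.86 rad/s²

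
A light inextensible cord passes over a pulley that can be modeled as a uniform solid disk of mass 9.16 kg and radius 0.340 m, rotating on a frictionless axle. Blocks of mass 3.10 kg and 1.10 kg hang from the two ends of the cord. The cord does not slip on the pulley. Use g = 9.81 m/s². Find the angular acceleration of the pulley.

α ≈ 6.57 rad/s²

I = ½MR² = (1/2)(9.16)(0.340)² = 0.5294 kg·m².
Heavier block: m₁g − T₁ = m₁a. Lighter block: T₂ − m₂g = m₂a.
Pulley: (T₁ − T₂)R = Iα = I(a/R), so T₁ − T₂ = (I/R²)a = (1/2)M_p a = 4.580·a.
Adding the three: (m₁ − m₂)g = (m₁ + m₂ + 4.580)a, so a = (3.10 − 1.10)(9.81)/(3.10 + 1.10 + 4.580) = 2.235 m/s².
α = a/R = 2.235/0.340 = 6.572 rad/s².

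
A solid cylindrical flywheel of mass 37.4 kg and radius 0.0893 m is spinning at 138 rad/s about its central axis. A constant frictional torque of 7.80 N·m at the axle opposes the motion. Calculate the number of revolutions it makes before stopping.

I = ½MR² = (1/2)(37.4)(0.0893)² = 0.1491 kg·m².
The net torque has magnitude 7.80 N·m, opposing ω.
|α| = τ/I = 7.800/0.1491 = 52.31 rad/s² (deceleration).
ω² = ω₀² − 2|α|θ with ω = 0 ⇒ θ = ω₀²/(2|α|) = 182.0 rad = 28.97 rev.

≈ 29.0 revolutions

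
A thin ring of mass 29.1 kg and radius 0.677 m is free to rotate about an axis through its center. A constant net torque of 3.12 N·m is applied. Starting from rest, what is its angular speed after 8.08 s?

ω ≈ 1.89 rad/s

I = MR² = (29.1)(0.677)² = 13.34 kg·m².
α = τ/I = 3.12/13.34 = 0.2339 rad/s².
ω = ω₀ + αt = 0 + (0.2339)(8.08) = 1.890 rad/s.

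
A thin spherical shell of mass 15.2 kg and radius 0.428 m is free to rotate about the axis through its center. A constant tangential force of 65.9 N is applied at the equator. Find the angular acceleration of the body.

α ≈ 15.2 rad/s²

I = (2/3)MR² = (2/3)(15.2)(0.428)² = 1.856 kg·m².
τ = F R = (65.9)(0.428) = 28.21 N·m.
From τ = Iα: α = 28.21/1.856 = 15.19 rad/s².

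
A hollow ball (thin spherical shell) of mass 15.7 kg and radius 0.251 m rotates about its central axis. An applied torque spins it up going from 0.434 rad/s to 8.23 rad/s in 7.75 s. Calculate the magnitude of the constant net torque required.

τ ≈ 0.663 N·m

I = (2/3)MR² = (2/3)(15.7)(0.251)² = 0.6594 kg·m².
α = Δω/Δt = (8.23 − 0.434)/7.75 = 1.006 rad/s².
τ = Iα = (0.6594)(1.006) = 0.6633 N·m.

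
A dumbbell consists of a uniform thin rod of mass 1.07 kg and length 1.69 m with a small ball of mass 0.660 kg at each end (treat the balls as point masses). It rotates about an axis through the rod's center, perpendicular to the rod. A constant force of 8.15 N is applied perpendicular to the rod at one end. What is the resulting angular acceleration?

I_rod = (1/12)ML² = (1/12)(1.07)(1.69)² = 0.2547 kg·m².
I_balls = 2·m·(L/2)² = 2(0.660)(0.8450)² = 0.9425 kg·m².
Total I = 1.197 kg·m².
τ = F·(L/2) = (8.15)(0.845) = 6.887 N·m.
α = τ/I = 6.887/1.197 = 5.752 rad/s².

α ≈ 5.75 rad/s²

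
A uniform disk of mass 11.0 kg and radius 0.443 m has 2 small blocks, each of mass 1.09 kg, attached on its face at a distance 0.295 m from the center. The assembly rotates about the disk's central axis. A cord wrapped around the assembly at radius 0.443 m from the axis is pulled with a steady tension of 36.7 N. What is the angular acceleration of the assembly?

α ≈ 12.8 rad/s²

I_disk = ½MR² = ½(11.0)(0.443)² = 1.079 kg·m².
I_blocks = 2·m·r² = 2(1.09)(0.295)² = 0.1897 kg·m².
Total I = 1.269 kg·m².
τ = F r = (36.7)(0.443) = 16.26 N·m.
α = τ/I = 16.26/1.269 = 12.81 rad/s².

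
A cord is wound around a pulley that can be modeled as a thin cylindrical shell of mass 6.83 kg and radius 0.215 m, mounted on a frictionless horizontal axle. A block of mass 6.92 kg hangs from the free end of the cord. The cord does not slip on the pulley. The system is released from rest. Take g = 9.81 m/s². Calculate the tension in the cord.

I = MR² = (6.83)(0.215)² = 0.3157 kg·m².
Block: mg − T = ma. Pulley: TR = Iα. No-slip: a = αR, so T = (I/R²)a = 6.830·a.
Then mg = (m + 6.830)a, so a = (6.92)(9.81)/(6.92 + 6.830) = 4.937 m/s².
T = 6.830·a = 33.72 N.

T ≈ 33.7 N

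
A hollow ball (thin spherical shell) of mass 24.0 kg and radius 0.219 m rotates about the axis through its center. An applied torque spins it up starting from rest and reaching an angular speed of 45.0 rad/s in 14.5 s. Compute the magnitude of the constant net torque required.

I = (2/3)MR² = (2/3)(24.0)(0.219)² = 0.7674 kg·m².
α = Δω/Δt = (45.0 − 0)/14.5 = 3.103 rad/s².
τ = Iα = (0.7674)(3.103) = 2.382 N·m.

τ ≈ 2.38 N·m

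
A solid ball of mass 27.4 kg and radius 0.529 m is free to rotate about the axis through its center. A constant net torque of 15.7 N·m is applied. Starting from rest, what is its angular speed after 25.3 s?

ω ≈ 130 rad/s

I = (2/5)MR² = (2/5)(27.4)(0.529)² = 3.067 kg·m².
α = τ/I = 15.7/3.067 = 5.119 rad/s².
ω = ω₀ + αt = 0 + (5.119)(25.3) = 129.5 rad/s.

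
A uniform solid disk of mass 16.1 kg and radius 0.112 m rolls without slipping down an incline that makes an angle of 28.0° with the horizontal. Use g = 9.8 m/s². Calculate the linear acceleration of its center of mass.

a ≈ 3.07 m/s²

Translation along the incline: Mg sinθ − f = Ma.
Rotation about the center: fR = Iα with I = ½MR². No-slip gives a = αR, so f = (I/R²)a = (1/2)M a.
Substituting: Mg sinθ = (1 + 0.5000)Ma, so a = g sinθ/(1 + 0.5000) = (9.8) sin 28.0° / 1.500 = 3.067 m/s².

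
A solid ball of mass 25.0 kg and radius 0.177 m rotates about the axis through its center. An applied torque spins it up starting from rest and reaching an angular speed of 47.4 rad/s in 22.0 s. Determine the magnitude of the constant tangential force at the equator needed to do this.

I = (2/5)MR² = (2/5)(25.0)(0.177)² = 0.3133 kg·m².
α = Δω/Δt = (47.4 − 0)/22.0 = 2.155 rad/s².
The required torque is τ = Iα = (0.3133)(2.155) = 0.6750 N·m.
A tangential force at the equator gives τ = FR, so F = τ/R = 0.6750/0.177 = 3.814 N.

F ≈ 3.81 N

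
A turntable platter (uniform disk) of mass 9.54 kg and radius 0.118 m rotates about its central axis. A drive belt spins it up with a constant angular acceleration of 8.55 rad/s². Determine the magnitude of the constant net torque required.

I = ½MR² = (1/2)(9.54)(0.118)² = 0.06642 kg·m².
τ = Iα = (0.06642)(8.550) = 0.5679 N·m.

τ ≈ 0.568 N·m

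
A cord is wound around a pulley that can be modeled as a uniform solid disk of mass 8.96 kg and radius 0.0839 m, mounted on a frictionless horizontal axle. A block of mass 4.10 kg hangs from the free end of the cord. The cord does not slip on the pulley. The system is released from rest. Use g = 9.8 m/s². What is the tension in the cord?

T ≈ 21.0 N

I = ½MR² = (1/2)(8.96)(0.0839)² = 0.03154 kg·m².
Block: mg − T = ma. Pulley: TR = Iα. No-slip: a = αR, so T = (I/R²)a = 4.480·a.
Then mg = (m + 4.480)a, so a = (4.10)(9.8)/(4.10 + 4.480) = 4.683 m/s².
T = 4.480·a = 20.98 N.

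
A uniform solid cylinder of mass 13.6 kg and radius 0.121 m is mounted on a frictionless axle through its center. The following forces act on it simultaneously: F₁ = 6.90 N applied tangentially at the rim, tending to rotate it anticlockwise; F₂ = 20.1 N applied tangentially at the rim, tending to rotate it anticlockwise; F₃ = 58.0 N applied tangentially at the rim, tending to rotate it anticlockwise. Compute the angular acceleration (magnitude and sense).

I = ½MR² = (1/2)(13.6)(0.121)² = 0.09956 kg·m².
Taking anticlockwise as positive: τ₁ = +(6.90)(0.121) = +0.8349 N·m; τ₂ = +(20.1)(0.121) = +2.432 N·m; τ₃ = +(58.0)(0.121) = +7.018 N·m.
Net torque τ = 10.29 N·m.
α = τ/I = 10.29/0.09956 = 103.3 rad/s².

α ≈ 103 rad/s², anticlockwise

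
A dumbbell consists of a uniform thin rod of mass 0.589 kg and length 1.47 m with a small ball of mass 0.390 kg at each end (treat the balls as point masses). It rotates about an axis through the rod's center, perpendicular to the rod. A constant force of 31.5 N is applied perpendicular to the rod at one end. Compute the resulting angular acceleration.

I_rod = (1/12)ML² = (1/12)(0.589)(1.47)² = 0.1061 kg·m².
I_balls = 2·m·(L/2)² = 2(0.390)(0.7350)² = 0.4214 kg·m².
Total I = 0.5274 kg·m².
τ = F·(L/2) = (31.5)(0.735) = 23.15 N·m.
α = τ/I = 23.15/0.5274 = 43.90 rad/s².

α ≈ 43.9 rad/s²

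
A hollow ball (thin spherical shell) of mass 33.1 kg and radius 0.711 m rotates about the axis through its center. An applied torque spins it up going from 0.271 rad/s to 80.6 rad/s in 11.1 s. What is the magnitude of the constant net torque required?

I = (2/3)MR² = (2/3)(33.1)(0.711)² = 11.16 kg·m².
α = Δω/Δt = (80.6 − 0.271)/11.1 = 7.237 rad/s².
τ = Iα = (11.16)(7.237) = 80.73 N·m.

τ ≈ 80.7 N·m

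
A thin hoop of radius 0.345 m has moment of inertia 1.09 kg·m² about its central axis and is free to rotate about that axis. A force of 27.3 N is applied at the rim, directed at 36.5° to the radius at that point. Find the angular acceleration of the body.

Only the tangential component produces torque: τ = F R sinθ = (27.3)(0.345) sin 36.5° = 5.602 N·m.
Newton's second law for rotation, τ = Iα, gives α = τ/I = 5.602/1.090 = 5.140 rad/s².

α ≈ 5.14 rad/s²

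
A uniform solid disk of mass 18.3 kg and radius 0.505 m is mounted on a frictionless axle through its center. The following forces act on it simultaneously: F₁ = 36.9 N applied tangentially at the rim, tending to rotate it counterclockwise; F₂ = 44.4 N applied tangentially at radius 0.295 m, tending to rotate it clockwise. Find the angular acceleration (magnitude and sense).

α ≈ 2.37 rad/s², counterclockwise

I = ½MR² = (1/2)(18.3)(0.505)² = 2.333 kg·m².
Taking counterclockwise as positive: τ₁ = +(36.9)(0.505) = +18.63 N·m; τ₂ = −(44.4)(0.295) = −13.10 N·m.
Net torque τ = 5.537 N·m.
α = τ/I = 5.537/2.333 = 2.373 rad/s².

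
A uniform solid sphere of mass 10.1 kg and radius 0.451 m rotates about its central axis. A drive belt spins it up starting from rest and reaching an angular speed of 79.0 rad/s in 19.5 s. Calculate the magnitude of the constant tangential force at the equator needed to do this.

F ≈ 7.38 N

I = (2/5)MR² = (2/5)(10.1)(0.451)² = 0.8217 kg·m².
α = Δω/Δt = (79.0 − 0)/19.5 = 4.051 rad/s².
The required torque is τ = Iα = (0.8217)(4.051) = 3.329 N·m.
A tangential force at the equator gives τ = FR, so F = τ/R = 3.329/0.451 = 7.382 N.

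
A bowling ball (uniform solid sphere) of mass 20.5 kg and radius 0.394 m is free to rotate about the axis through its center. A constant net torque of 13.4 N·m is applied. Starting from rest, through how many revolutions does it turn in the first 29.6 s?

I = (2/5)MR² = (2/5)(20.5)(0.394)² = 1.273 kg·m².
α = τ/I = 13.4/1.273 = 10.53 rad/s².
θ = ½αt² = ½(10.53)(29.6)² = 4612 rad.
Revolutions = θ/(2π) = 734.0.

≈ 734 revolutions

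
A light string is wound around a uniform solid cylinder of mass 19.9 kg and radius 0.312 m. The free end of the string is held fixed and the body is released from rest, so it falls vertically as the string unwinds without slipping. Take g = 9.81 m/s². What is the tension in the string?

T ≈ 65.1 N

Translation: Mg − T = Ma. Rotation about the center: TR = Iα with I = ½MR².
With a = αR: T = (I/R²)a = (1/2)M a, so Mg = (1 + 0.5000)Ma.
a = g/(1 + 0.5000) = 9.81/1.500 = 6.540 m/s².
T = 0.5000·M·a = (0.5000)(19.9)(6.540) = 65.07 N.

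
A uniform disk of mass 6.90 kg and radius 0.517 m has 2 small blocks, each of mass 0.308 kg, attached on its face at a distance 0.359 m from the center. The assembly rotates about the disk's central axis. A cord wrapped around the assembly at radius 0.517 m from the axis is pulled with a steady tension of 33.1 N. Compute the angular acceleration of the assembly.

α ≈ 17.1 rad/s²

I_disk = ½MR² = ½(6.90)(0.517)² = 0.9221 kg·m².
I_blocks = 2·m·r² = 2(0.308)(0.359)² = 0.07939 kg·m².
Total I = 1.002 kg·m².
τ = F r = (33.1)(0.517) = 17.11 N·m.
α = τ/I = 17.11/1.002 = 17.09 rad/s².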